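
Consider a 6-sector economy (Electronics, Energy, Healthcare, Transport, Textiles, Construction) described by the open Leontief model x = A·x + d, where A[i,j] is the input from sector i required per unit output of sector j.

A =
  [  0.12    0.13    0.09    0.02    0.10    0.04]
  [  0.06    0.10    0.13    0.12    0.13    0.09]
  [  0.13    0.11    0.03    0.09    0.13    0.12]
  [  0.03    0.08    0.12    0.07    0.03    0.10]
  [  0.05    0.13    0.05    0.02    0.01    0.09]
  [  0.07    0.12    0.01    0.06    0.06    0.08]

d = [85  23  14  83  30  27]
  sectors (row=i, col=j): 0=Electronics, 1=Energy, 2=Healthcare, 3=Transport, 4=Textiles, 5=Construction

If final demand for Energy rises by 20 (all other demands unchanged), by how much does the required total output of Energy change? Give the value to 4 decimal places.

24.7371

Form M = I − A:
  [  0.88   -0.13   -0.09   -0.02   -0.10   -0.04]
  [ -0.06    0.90   -0.13   -0.12   -0.13   -0.09]
  [ -0.13   -0.11    0.97   -0.09   -0.13   -0.12]
  [ -0.03   -0.08   -0.12    0.93   -0.03   -0.10]
  [ -0.05   -0.13   -0.05   -0.02    0.99   -0.09]
  [ -0.07   -0.12   -0.01   -0.06   -0.06    0.92]
Leontief inverse L = M⁻¹:
  [  1.2009    0.2448    0.1657    0.0855    0.1854    0.1252]
  [  0.1522    1.2369    0.2185    0.2017    0.2247    0.2000]
  [  0.2170    0.2430    1.1173    0.1629    0.2187    0.2180]
  [  0.0968    0.1747    0.1794    1.1309    0.1013    0.1775]
  [  0.1051    0.2095    0.1036    0.0722    1.0732    0.1514]
  [  0.1267    0.2077    0.0717    0.1131    0.1224    1.1464]
Total output x = L · d:
  x_0 = 1.2009·85 + 0.2448·23 + 0.1657·14 + 0.0855·83 + 0.1854·30 + 0.1252·27 = 126.0675
  x_1 = 0.1522·85 + 1.2369·23 + 0.2185·14 + 0.2017·83 + 0.2247·30 + 0.2000·27 = 73.3274
  x_2 = 0.2170·85 + 0.2430·23 + 1.1173·14 + 0.1629·83 + 0.2187·30 + 0.2180·27 = 65.6441
  x_3 = 0.0968·85 + 0.1747·23 + 0.1794·14 + 1.1309·83 + 0.1013·30 + 0.1775·27 = 116.4578
  x_4 = 0.1051·85 + 0.2095·23 + 0.1036·14 + 0.0722·83 + 1.0732·30 + 0.1514·27 = 57.4725
  x_5 = 0.1267·85 + 0.2077·23 + 0.0717·14 + 0.1131·83 + 0.1224·30 + 1.1464·27 = 60.5612
Δx_1 = L[1,1] · Δd_1 = 1.2369 · 20 = 24.7371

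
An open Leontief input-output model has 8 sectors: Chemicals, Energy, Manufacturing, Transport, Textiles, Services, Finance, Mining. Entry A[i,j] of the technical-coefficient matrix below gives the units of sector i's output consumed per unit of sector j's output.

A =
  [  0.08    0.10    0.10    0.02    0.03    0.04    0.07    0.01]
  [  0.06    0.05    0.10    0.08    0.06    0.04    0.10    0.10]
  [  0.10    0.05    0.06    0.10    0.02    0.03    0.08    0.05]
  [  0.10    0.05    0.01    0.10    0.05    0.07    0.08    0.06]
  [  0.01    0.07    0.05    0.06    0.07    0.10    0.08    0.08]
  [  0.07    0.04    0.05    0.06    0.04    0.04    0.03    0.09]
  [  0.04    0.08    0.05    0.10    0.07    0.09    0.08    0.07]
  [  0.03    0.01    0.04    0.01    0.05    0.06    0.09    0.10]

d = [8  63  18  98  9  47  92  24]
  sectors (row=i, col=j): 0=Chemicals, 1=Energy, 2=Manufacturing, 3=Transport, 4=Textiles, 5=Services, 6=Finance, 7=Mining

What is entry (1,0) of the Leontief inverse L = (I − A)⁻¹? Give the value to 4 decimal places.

Form M = I − A:
  [  0.92   -0.10   -0.10   -0.02   -0.03   -0.04   -0.07   -0.01]
  [ -0.06    0.95   -0.10   -0.08   -0.06   -0.04   -0.10   -0.10]
  [ -0.10   -0.05    0.94   -0.10   -0.02   -0.03   -0.08   -0.05]
  [ -0.10   -0.05   -0.01    0.90   -0.05   -0.07   -0.08   -0.06]
  [ -0.01   -0.07   -0.05   -0.06    0.93   -0.10   -0.08   -0.08]
  [ -0.07   -0.04   -0.05   -0.06   -0.04    0.96   -0.03   -0.09]
  [ -0.04   -0.08   -0.05   -0.10   -0.07   -0.09    0.92   -0.07]
  [ -0.03   -0.01   -0.04   -0.01   -0.05   -0.06   -0.09    0.90]
Leontief inverse L = M⁻¹:
  [  1.1393    0.1544    0.1577    0.0838    0.0729    0.0901    0.1407    0.0706]
  [  0.1316    1.1147    0.1642    0.1586    0.1171    0.1100    0.1907    0.1813]
  [  0.1641    0.1076    1.1158    0.1659    0.0667    0.0869    0.1554    0.1135]
  [  0.1636    0.1098    0.0678    1.1665    0.1011    0.1320    0.1575    0.1300]
  [  0.0701    0.1242    0.1054    0.1292    1.1220    0.1623    0.1575    0.1573]
  [  0.1204    0.0845    0.0962    0.1106    0.0790    1.0874    0.0930    0.1464]
  [  0.1102    0.1430    0.1127    0.1783    0.1278    0.1594    1.1675    0.1534]
  [  0.0715    0.0504    0.0810    0.0573    0.0882    0.1070    0.1472    1.1558]
Total output x = L · d:
  x_0 = 1.1393·8 + 0.1544·63 + 0.1577·18 + 0.0838·98 + 0.0729·9 + 0.0901·47 + 0.1407·92 + 0.0706·24 = 49.4234
  x_1 = 0.1316·8 + 1.1147·63 + 0.1642·18 + 0.1586·98 + 0.1171·9 + 0.1100·47 + 0.1907·92 + 0.1813·24 = 117.9031
  x_2 = 0.1641·8 + 0.1076·63 + 1.1158·18 + 0.1659·98 + 0.0667·9 + 0.0869·47 + 0.1554·92 + 0.1135·24 = 66.1414
  x_3 = 0.1636·8 + 0.1098·63 + 0.0678·18 + 1.1665·98 + 0.1011·9 + 0.1320·47 + 0.1575·92 + 0.1300·24 = 148.4911
  x_4 = 0.0701·8 + 0.1242·63 + 0.1054·18 + 0.1292·98 + 1.1220·9 + 0.1623·47 + 0.1575·92 + 0.1573·24 = 58.9263
  x_5 = 0.1204·8 + 0.0845·63 + 0.0962·18 + 0.1106·98 + 0.0790·9 + 1.0874·47 + 0.0930·92 + 0.1464·24 = 82.7452
  x_6 = 0.1102·8 + 0.1430·63 + 0.1127·18 + 0.1783·98 + 0.1278·9 + 0.1594·47 + 1.1675·92 + 0.1534·24 = 149.1211
  x_7 = 0.0715·8 + 0.0504·63 + 0.0810·18 + 0.0573·98 + 0.0882·9 + 0.1070·47 + 0.1472·92 + 1.1558·24 = 57.9158

L[1,0] = 0.1316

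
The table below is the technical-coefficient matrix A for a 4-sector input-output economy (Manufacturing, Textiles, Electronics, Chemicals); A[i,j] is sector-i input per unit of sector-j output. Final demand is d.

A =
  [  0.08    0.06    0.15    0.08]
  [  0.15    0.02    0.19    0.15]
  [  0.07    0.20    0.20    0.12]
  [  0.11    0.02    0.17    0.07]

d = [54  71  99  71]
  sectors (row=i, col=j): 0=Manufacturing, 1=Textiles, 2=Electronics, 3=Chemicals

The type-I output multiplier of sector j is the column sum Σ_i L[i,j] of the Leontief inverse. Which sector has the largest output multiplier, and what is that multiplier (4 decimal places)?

Form M = I − A:
  [  0.92   -0.06   -0.15   -0.08]
  [ -0.15    0.98   -0.19   -0.15]
  [ -0.07   -0.20    0.80   -0.12]
  [ -0.11   -0.02   -0.17    0.93]
Leontief inverse L = M⁻¹:
  [  1.1481    0.1305    0.2794    0.1559]
  [  0.2387    1.1139    0.3618    0.2469]
  [  0.1864    0.3041    1.4097    0.2470]
  [  0.1750    0.0950    0.2985    1.1442]
Total output x = L · d:
  x_0 = 1.1481·54 + 0.1305·71 + 0.2794·99 + 0.1559·71 = 109.9889
  x_1 = 0.2387·54 + 1.1139·71 + 0.3618·99 + 0.2469·71 = 145.3143
  x_2 = 0.1864·54 + 0.3041·71 + 1.4097·99 + 0.2470·71 = 188.7498
  x_3 = 0.1750·54 + 0.0950·71 + 0.2985·99 + 1.1442·71 = 126.9812
Output multipliers (column sums of L):
  Manufacturing: 1.7482
  Textiles: 1.6435
  Electronics: 2.3493
  Chemicals: 1.7939

Electronics (2.3493)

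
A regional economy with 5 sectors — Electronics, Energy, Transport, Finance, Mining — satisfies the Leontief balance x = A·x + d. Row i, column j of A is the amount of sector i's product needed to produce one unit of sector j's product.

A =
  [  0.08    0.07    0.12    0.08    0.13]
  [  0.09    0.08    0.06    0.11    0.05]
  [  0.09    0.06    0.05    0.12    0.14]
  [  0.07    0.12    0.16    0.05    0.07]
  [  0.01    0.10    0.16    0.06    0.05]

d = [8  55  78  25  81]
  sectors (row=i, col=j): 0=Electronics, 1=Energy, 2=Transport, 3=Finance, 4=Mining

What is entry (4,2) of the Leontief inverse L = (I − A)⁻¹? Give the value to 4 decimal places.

L[4,2] = 0.2248

Form M = I − A:
  [  0.92   -0.07   -0.12   -0.08   -0.13]
  [ -0.09    0.92   -0.06   -0.11   -0.05]
  [ -0.09   -0.06    0.95   -0.12   -0.14]
  [ -0.07   -0.12   -0.16    0.95   -0.07]
  [ -0.01   -0.10   -0.16   -0.06    0.95]
Leontief inverse L = M⁻¹:
  [  1.1355    0.1424    0.2126    0.1519    0.2054]
  [  0.1389    1.1405    0.1367    0.1681    0.1116]
  [  0.1413    0.1323    1.1451    0.1850    0.2087]
  [  0.1293    0.1883    0.2424    1.1252    0.1462]
  [  0.0585    0.1557    0.2248    0.1215    1.1109]
Total output x = L · d:
  x_0 = 1.1355·8 + 0.1424·55 + 0.2126·78 + 0.1519·25 + 0.2054·81 = 53.9355
  x_1 = 0.1389·8 + 1.1405·55 + 0.1367·78 + 0.1681·25 + 0.1116·81 = 87.7378
  x_2 = 0.1413·8 + 0.1323·55 + 1.1451·78 + 0.1850·25 + 0.2087·81 = 119.2562
  x_3 = 0.1293·8 + 0.1883·55 + 0.2424·78 + 1.1252·25 + 0.1462·81 = 70.2698
  x_4 = 0.0585·8 + 0.1557·55 + 0.2248·78 + 0.1215·25 + 1.1109·81 = 119.5898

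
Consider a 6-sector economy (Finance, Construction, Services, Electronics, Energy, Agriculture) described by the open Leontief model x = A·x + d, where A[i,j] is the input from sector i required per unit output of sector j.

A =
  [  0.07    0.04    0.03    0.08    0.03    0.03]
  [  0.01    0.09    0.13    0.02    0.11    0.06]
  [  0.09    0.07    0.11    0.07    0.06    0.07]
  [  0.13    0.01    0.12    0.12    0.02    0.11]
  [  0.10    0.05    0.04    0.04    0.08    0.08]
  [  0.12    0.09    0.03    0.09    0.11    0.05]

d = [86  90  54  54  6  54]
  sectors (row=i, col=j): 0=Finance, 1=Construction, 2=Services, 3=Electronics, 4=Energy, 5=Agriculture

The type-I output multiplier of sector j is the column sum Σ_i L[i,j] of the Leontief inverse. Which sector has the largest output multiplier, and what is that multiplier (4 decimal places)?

Finance (1.9092)

Form M = I − A:
  [  0.93   -0.04   -0.03   -0.08   -0.03   -0.03]
  [ -0.01    0.91   -0.13   -0.02   -0.11   -0.06]
  [ -0.09   -0.07    0.89   -0.07   -0.06   -0.07]
  [ -0.13   -0.01   -0.12    0.88   -0.02   -0.11]
  [ -0.10   -0.05   -0.04   -0.04    0.92   -0.08]
  [ -0.12   -0.09   -0.03   -0.09   -0.11    0.95]
Leontief inverse L = M⁻¹:
  [  1.1133    0.0648    0.0675    0.1171    0.0585    0.0627]
  [  0.0716    1.1372    0.1885    0.0661    0.1651    0.1095]
  [  0.1608    0.1171    1.1727    0.1283    0.1132    0.1233]
  [  0.2147    0.0574    0.1853    1.1924    0.0720    0.1682]
  [  0.1578    0.0882    0.0845    0.0866    1.1246    0.1215]
  [  0.1911    0.1353    0.0908    0.1481    0.1636    1.1048]
Total output x = L · d:
  x_0 = 1.1133·86 + 0.0648·90 + 0.0675·54 + 0.1171·54 + 0.0585·6 + 0.0627·54 = 115.2839
  x_1 = 0.0716·86 + 1.1372·90 + 0.1885·54 + 0.0661·54 + 0.1651·6 + 0.1095·54 = 129.1575
  x_2 = 0.1608·86 + 0.1171·90 + 1.1727·54 + 0.1283·54 + 0.1132·6 + 0.1233·54 = 101.9531
  x_3 = 0.2147·86 + 0.0574·90 + 0.1853·54 + 1.1924·54 + 0.0720·6 + 0.1682·54 = 107.5347
  x_4 = 0.1578·86 + 0.0882·90 + 0.0845·54 + 0.0866·54 + 1.1246·6 + 0.1215·54 = 44.0627
  x_5 = 0.1911·86 + 0.1353·90 + 0.0908·54 + 0.1481·54 + 0.1636·6 + 1.1048·54 = 102.1493
Output multipliers (column sums of L):
  Finance: 1.9092
  Construction: 1.6000
  Services: 1.7893
  Electronics: 1.7386
  Energy: 1.6971
  Agriculture: 1.6900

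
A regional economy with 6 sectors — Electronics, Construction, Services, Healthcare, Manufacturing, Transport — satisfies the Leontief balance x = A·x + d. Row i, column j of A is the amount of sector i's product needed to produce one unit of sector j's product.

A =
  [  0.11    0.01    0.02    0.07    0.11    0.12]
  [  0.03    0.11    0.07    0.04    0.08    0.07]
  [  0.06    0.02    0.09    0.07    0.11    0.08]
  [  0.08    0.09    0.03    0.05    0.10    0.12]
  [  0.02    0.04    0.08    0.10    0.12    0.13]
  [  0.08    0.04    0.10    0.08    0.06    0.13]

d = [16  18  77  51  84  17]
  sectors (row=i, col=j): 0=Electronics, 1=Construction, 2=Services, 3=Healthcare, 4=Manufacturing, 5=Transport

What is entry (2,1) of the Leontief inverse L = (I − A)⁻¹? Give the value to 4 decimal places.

Form M = I − A:
  [  0.89   -0.01   -0.02   -0.07   -0.11   -0.12]
  [ -0.03    0.89   -0.07   -0.04   -0.08   -0.07]
  [ -0.06   -0.02    0.91   -0.07   -0.11   -0.08]
  [ -0.08   -0.09   -0.03    0.95   -0.10   -0.12]
  [ -0.02   -0.04   -0.08   -0.10    0.88   -0.13]
  [ -0.08   -0.04   -0.10   -0.08   -0.06    0.87]
Leontief inverse L = M⁻¹:
  [  1.1658    0.0463    0.0741    0.1315    0.1890    0.2177]
  [  0.0719    1.1497    0.1225    0.0910    0.1493    0.1485]
  [  0.1103    0.0562    1.1453    0.1291    0.1884    0.1710]
  [  0.1342    0.1340    0.0898    1.1122    0.1814    0.2181]
  [  0.0758    0.0857    0.1456    0.1667    1.2067    0.2340]
  [  0.1408    0.0818    0.1624    0.1449    0.1458    1.2321]
Total output x = L · d:
  x_0 = 1.1658·16 + 0.0463·18 + 0.0741·77 + 0.1315·51 + 0.1890·84 + 0.2177·17 = 51.4742
  x_1 = 0.0719·16 + 1.1497·18 + 0.1225·77 + 0.0910·51 + 0.1493·84 + 0.1485·17 = 50.9787
  x_2 = 0.1103·16 + 0.0562·18 + 1.1453·77 + 0.1291·51 + 0.1884·84 + 0.1710·17 = 116.2772
  x_3 = 0.1342·16 + 0.1340·18 + 0.0898·77 + 1.1122·51 + 0.1814·84 + 0.2181·17 = 87.1499
  x_4 = 0.0758·16 + 0.0857·18 + 0.1456·77 + 0.1667·51 + 1.2067·84 + 0.2340·17 = 127.8082
  x_5 = 0.1408·16 + 0.0818·18 + 0.1624·77 + 0.1449·51 + 0.1458·84 + 1.2321·17 = 56.8107

L[2,1] = 0.0562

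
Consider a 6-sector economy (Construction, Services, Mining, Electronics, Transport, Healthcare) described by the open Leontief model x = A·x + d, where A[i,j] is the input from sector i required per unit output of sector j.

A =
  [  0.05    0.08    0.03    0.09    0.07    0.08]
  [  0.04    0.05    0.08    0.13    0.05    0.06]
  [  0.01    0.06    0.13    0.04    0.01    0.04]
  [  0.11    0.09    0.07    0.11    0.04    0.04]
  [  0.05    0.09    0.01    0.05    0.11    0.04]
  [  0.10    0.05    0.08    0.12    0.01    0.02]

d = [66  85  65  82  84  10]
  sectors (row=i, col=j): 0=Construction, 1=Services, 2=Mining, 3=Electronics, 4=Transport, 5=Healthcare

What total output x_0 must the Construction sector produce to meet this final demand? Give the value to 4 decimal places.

Form M = I − A:
  [  0.95   -0.08   -0.03   -0.09   -0.07   -0.08]
  [ -0.04    0.95   -0.08   -0.13   -0.05   -0.06]
  [ -0.01   -0.06    0.87   -0.04   -0.01   -0.04]
  [ -0.11   -0.09   -0.07    0.89   -0.04   -0.04]
  [ -0.05   -0.09   -0.01   -0.05    0.89   -0.04]
  [ -0.10   -0.05   -0.08   -0.12   -0.01    0.98]
Leontief inverse L = M⁻¹:
  [  1.0934    0.1267    0.0730    0.1530    0.1021    0.1104]
  [  0.0834    1.0982    0.1285    0.1912    0.0793    0.0903]
  [  0.0329    0.0897    1.1710    0.0786    0.0250    0.0602]
  [  0.1562    0.1440    0.1216    1.1806    0.0757    0.0778]
  [  0.0852    0.1315    0.0427    0.1031    1.1436    0.0676]
  [  0.1385    0.0952    0.1249    0.1774    0.0374    1.0514]
Total output x = L · d:
  x_0 = 1.0934·66 + 0.1267·85 + 0.0730·65 + 0.1530·82 + 0.1021·84 + 0.1104·10 = 109.8971
  x_1 = 0.0834·66 + 1.0982·85 + 0.1285·65 + 0.1912·82 + 0.0793·84 + 0.0903·10 = 130.4464
  x_2 = 0.0329·66 + 0.0897·85 + 1.1710·65 + 0.0786·82 + 0.0250·84 + 0.0602·10 = 95.0483
  x_3 = 0.1562·66 + 0.1440·85 + 0.1216·65 + 1.1806·82 + 0.0757·84 + 0.0778·10 = 134.3996
  x_4 = 0.0852·66 + 0.1315·85 + 0.0427·65 + 0.1031·82 + 1.1436·84 + 0.0676·10 = 124.7730
  x_5 = 0.1385·66 + 0.0952·85 + 0.1249·65 + 0.1774·82 + 0.0374·84 + 1.0514·10 = 53.5628

109.8971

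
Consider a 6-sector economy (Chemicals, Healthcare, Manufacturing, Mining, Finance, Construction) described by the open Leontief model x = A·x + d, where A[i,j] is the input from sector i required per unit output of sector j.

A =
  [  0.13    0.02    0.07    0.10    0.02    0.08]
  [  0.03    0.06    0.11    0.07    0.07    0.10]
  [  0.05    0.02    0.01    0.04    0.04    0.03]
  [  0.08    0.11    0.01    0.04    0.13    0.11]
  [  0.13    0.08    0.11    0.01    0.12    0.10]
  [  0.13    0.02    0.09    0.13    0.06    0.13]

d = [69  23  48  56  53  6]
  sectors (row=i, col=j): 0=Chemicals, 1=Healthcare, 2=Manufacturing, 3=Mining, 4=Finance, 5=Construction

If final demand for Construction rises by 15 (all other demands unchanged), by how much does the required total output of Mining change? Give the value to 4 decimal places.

Form M = I − A:
  [  0.87   -0.02   -0.07   -0.10   -0.02   -0.08]
  [ -0.03    0.94   -0.11   -0.07   -0.07   -0.10]
  [ -0.05   -0.02    0.99   -0.04   -0.04   -0.03]
  [ -0.08   -0.11   -0.01    0.96   -0.13   -0.11]
  [ -0.13   -0.08   -0.11   -0.01    0.88   -0.10]
  [ -0.13   -0.02   -0.09   -0.13   -0.06    0.87]
Leontief inverse L = M⁻¹:
  [  1.2049    0.0554    0.1142    0.1552    0.0700    0.1488]
  [  0.1028    1.0981    0.1601    0.1219    0.1267    0.1712]
  [  0.0860    0.0383    1.0342    0.0641    0.0658    0.0636]
  [  0.1704    0.1553    0.0803    1.1030    0.1963    0.1983]
  [  0.2264    0.1224    0.1789    0.0776    1.1836    0.1869]
  [  0.2324    0.0691    0.1521    0.2028    0.1312    1.2247]
Total output x = L · d:
  x_0 = 1.2049·69 + 0.0554·23 + 0.1142·48 + 0.1552·56 + 0.0700·53 + 0.1488·6 = 103.1858
  x_1 = 0.1028·69 + 1.0981·23 + 0.1601·48 + 0.1219·56 + 0.1267·53 + 0.1712·6 = 54.6046
  x_2 = 0.0860·69 + 0.0383·23 + 1.0342·48 + 0.0641·56 + 0.0658·53 + 0.0636·6 = 63.9187
  x_3 = 0.1704·69 + 0.1553·23 + 0.0803·48 + 1.1030·56 + 0.1963·53 + 0.1983·6 = 92.5451
  x_4 = 0.2264·69 + 0.1224·23 + 0.1789·48 + 0.0776·56 + 1.1836·53 + 0.1869·6 = 95.2237
  x_5 = 0.2324·69 + 0.0691·23 + 0.1521·48 + 0.2028·56 + 0.1312·53 + 1.2247·6 = 50.5784
Δx_3 = L[3,5] · Δd_5 = 0.1983 · 15 = 2.9747

2.9747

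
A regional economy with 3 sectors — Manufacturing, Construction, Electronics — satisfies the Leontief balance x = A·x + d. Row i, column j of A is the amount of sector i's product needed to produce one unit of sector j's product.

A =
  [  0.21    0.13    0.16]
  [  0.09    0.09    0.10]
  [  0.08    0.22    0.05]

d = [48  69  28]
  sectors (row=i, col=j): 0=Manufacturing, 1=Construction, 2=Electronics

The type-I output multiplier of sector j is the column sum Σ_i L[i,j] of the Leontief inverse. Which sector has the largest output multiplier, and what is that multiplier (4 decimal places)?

Construction (1.6921)

Form M = I − A:
  [  0.79   -0.13   -0.16]
  [ -0.09    0.91   -0.10]
  [ -0.08   -0.22    0.95]
Leontief inverse L = M⁻¹:
  [  1.3193    0.2485    0.2484]
  [  0.1464    1.1552    0.1463]
  [  0.1450    0.2884    1.1074]
Total output x = L · d:
  x_0 = 1.3193·48 + 0.2485·69 + 0.2484·28 = 87.4268
  x_1 = 0.1464·48 + 1.1552·69 + 0.1463·28 = 90.8302
  x_2 = 0.1450·48 + 0.2884·69 + 1.1074·28 = 57.8703
Output multipliers (column sums of L):
  Manufacturing: 1.6107
  Construction: 1.6921
  Electronics: 1.5020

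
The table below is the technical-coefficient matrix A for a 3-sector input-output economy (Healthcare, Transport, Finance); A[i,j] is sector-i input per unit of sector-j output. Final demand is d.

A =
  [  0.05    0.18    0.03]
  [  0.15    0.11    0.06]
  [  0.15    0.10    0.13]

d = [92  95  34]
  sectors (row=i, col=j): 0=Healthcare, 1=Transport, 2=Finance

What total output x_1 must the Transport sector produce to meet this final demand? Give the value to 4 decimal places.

Form M = I − A:
  [  0.95   -0.18   -0.03]
  [ -0.15    0.89   -0.06]
  [ -0.15   -0.10    0.87]
Leontief inverse L = M⁻¹:
  [  1.0971    0.2279    0.0535]
  [  0.1992    1.1737    0.0878]
  [  0.2120    0.1742    1.1688]
Total output x = L · d:
  x_0 = 1.0971·92 + 0.2279·95 + 0.0535·34 = 124.4011
  x_1 = 0.1992·92 + 1.1737·95 + 0.0878·34 = 132.8179
  x_2 = 0.2120·92 + 0.1742·95 + 1.1688·34 = 75.7954

132.8179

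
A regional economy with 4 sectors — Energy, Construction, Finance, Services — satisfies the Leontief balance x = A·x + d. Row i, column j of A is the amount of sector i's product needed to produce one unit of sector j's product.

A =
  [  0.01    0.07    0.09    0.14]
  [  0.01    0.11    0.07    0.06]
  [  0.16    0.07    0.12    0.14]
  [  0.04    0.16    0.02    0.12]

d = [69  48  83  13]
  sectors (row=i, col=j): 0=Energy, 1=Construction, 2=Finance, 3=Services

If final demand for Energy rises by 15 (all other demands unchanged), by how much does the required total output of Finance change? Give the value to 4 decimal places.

3.0072

Form M = I − A:
  [  0.99   -0.07   -0.09   -0.14]
  [ -0.01    0.89   -0.07   -0.06]
  [ -0.16   -0.07    0.88   -0.14]
  [ -0.04   -0.16   -0.02    0.88]
Leontief inverse L = M⁻¹:
  [  1.0387    0.1259    0.1206    0.1930]
  [  0.0313    1.1515    0.0970    0.0989]
  [  0.2005    0.1492    1.1739    0.2288]
  [  0.0575    0.2185    0.0498    1.1683]
Total output x = L · d:
  x_0 = 1.0387·69 + 0.1259·48 + 0.1206·83 + 0.1930·13 = 90.2315
  x_1 = 0.0313·69 + 1.1515·48 + 0.0970·83 + 0.0989·13 = 66.7723
  x_2 = 0.2005·69 + 0.1492·48 + 1.1739·83 + 0.2288·13 = 121.4085
  x_3 = 0.0575·69 + 0.2185·48 + 0.0498·83 + 1.1683·13 = 33.7739
Δx_2 = L[2,0] · Δd_0 = 0.2005 · 15 = 3.0072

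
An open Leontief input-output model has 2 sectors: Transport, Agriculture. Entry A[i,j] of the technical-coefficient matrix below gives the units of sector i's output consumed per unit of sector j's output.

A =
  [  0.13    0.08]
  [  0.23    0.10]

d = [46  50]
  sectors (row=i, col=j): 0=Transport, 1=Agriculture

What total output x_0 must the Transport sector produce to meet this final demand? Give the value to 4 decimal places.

Form M = I − A:
  [  0.87   -0.08]
  [ -0.23    0.90]
Leontief inverse L = M⁻¹:
  [  1.1771    0.1046]
  [  0.3008    1.1378]
Total output x = L · d:
  x_0 = 1.1771·46 + 0.1046·50 = 59.3775
  x_1 = 0.3008·46 + 1.1378·50 = 70.7298

59.3775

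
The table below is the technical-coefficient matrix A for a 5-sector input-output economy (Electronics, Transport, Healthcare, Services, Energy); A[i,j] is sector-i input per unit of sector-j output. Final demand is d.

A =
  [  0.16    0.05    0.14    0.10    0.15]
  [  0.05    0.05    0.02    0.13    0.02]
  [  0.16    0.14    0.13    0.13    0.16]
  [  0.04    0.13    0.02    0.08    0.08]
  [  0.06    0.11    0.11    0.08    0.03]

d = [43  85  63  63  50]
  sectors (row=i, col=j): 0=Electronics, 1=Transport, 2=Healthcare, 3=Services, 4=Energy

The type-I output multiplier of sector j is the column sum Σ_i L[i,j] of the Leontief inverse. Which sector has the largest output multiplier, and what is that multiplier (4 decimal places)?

Services (1.9635)

Form M = I − A:
  [  0.84   -0.05   -0.14   -0.10   -0.15]
  [ -0.05    0.95   -0.02   -0.13   -0.02]
  [ -0.16   -0.14    0.87   -0.13   -0.16]
  [ -0.04   -0.13   -0.02    0.92   -0.08]
  [ -0.06   -0.11   -0.11   -0.08    0.97]
Leontief inverse L = M⁻¹:
  [  1.2762    0.1636    0.2470    0.2193    0.2596]
  [  0.0875    1.0957    0.0508    0.1767    0.0591]
  [  0.2851    0.2669    1.2426    0.2683    0.2767]
  [  0.0852    0.1834    0.0594    1.1410    0.1209]
  [  0.1282    0.1798    0.1669    0.1581    1.0950]
Total output x = L · d:
  x_0 = 1.2762·43 + 0.1636·85 + 0.2470·63 + 0.2193·63 + 0.2596·50 = 111.1434
  x_1 = 0.0875·43 + 1.0957·85 + 0.0508·63 + 0.1767·63 + 0.0591·50 = 114.1865
  x_2 = 0.2851·43 + 0.2669·85 + 1.2426·63 + 0.2683·63 + 0.2767·50 = 143.9684
  x_3 = 0.0852·43 + 0.1834·85 + 0.0594·63 + 1.1410·63 + 0.1209·50 = 100.9250
  x_4 = 0.1282·43 + 0.1798·85 + 0.1669·63 + 0.1581·63 + 1.0950·50 = 96.0203
Output multipliers (column sums of L):
  Electronics: 1.8623
  Transport: 1.8894
  Healthcare: 1.7667
  Services: 1.9635
  Energy: 1.8112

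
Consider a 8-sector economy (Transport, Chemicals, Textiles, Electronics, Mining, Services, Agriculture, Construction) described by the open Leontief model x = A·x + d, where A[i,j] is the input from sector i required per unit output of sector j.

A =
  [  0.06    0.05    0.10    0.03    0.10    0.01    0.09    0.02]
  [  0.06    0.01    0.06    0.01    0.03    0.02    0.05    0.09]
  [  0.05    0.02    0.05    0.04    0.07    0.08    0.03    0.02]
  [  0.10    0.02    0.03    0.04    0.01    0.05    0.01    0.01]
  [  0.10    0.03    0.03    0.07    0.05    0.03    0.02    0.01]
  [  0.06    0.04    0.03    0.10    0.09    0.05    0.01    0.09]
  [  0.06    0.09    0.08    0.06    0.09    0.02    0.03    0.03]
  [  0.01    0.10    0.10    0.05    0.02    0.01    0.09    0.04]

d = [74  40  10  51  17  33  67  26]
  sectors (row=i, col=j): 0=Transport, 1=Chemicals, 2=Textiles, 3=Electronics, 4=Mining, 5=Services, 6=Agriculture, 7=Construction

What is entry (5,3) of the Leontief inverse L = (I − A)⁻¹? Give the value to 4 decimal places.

L[5,3] = 0.1373

Form M = I − A:
  [  0.94   -0.05   -0.10   -0.03   -0.10   -0.01   -0.09   -0.02]
  [ -0.06    0.99   -0.06   -0.01   -0.03   -0.02   -0.05   -0.09]
  [ -0.05   -0.02    0.95   -0.04   -0.07   -0.08   -0.03   -0.02]
  [ -0.10   -0.02   -0.03    0.96   -0.01   -0.05   -0.01   -0.01]
  [ -0.10   -0.03   -0.03   -0.07    0.95   -0.03   -0.02   -0.01]
  [ -0.06   -0.04   -0.03   -0.10   -0.09    0.95   -0.01   -0.09]
  [ -0.06   -0.09   -0.08   -0.06   -0.09   -0.02    0.97   -0.03]
  [ -0.01   -0.10   -0.10   -0.05   -0.02   -0.01   -0.09    0.96]
Leontief inverse L = M⁻¹:
  [  1.1097    0.0815    0.1444    0.0658    0.1464    0.0366    0.1197    0.0431]
  [  0.0906    1.0388    0.0974    0.0367    0.0631    0.0377    0.0771    0.1083]
  [  0.0897    0.0441    1.0825    0.0722    0.1068    0.1017    0.0519    0.0416]
  [  0.1291    0.0384    0.0582    1.0615    0.0399    0.0651    0.0306    0.0260]
  [  0.1383    0.0517    0.0632    0.0957    1.0838    0.0483    0.0438    0.0272]
  [  0.1094    0.0726    0.0742    0.1373    0.1290    1.0750    0.0421    0.1155]
  [  0.1091    0.1177    0.1226    0.0933    0.1312    0.0459    1.0602    0.0556]
  [  0.0513    0.1285    0.1410    0.0795    0.0575    0.0348    0.1170    1.0661]
Total output x = L · d:
  x_0 = 1.1097·74 + 0.0815·40 + 0.1444·10 + 0.0658·51 + 0.1464·17 + 0.0366·33 + 0.1197·67 + 0.0431·26 = 103.0163
  x_1 = 0.0906·74 + 1.0388·40 + 0.0974·10 + 0.0367·51 + 0.0631·17 + 0.0377·33 + 0.0771·67 + 0.1083·26 = 61.3931
  x_2 = 0.0897·74 + 0.0441·40 + 1.0825·10 + 0.0722·51 + 0.1068·17 + 0.1017·33 + 0.0519·67 + 0.0416·26 = 32.6387
  x_3 = 0.1291·74 + 0.0384·40 + 0.0582·10 + 1.0615·51 + 0.0399·17 + 0.0651·33 + 0.0306·67 + 0.0260·26 = 71.3603
  x_4 = 0.1383·74 + 0.0517·40 + 0.0632·10 + 0.0957·51 + 1.0838·17 + 0.0483·33 + 0.0438·67 + 0.0272·26 = 41.4795
  x_5 = 0.1094·74 + 0.0726·40 + 0.0742·10 + 0.1373·51 + 0.1290·17 + 1.0750·33 + 0.0421·67 + 0.1155·26 = 62.2344
  x_6 = 0.1091·74 + 0.1177·40 + 0.1226·10 + 0.0933·51 + 0.1312·17 + 0.0459·33 + 1.0602·67 + 0.0556·26 = 94.9892
  x_7 = 0.0513·74 + 0.1285·40 + 0.1410·10 + 0.0795·51 + 0.0575·17 + 0.0348·33 + 0.1170·67 + 1.0661·26 = 52.0857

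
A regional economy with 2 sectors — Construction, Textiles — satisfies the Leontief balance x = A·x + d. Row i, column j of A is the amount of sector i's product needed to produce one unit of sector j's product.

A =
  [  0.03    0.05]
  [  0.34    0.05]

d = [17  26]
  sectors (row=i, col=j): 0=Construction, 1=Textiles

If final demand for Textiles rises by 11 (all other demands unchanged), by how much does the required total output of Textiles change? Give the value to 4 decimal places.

11.7966

Form M = I − A:
  [  0.97   -0.05]
  [ -0.34    0.95]
Leontief inverse L = M⁻¹:
  [  1.0503    0.0553]
  [  0.3759    1.0724]
Total output x = L · d:
  x_0 = 1.0503·17 + 0.0553·26 = 19.2924
  x_1 = 0.3759·17 + 1.0724·26 = 34.2731
Δx_1 = L[1,1] · Δd_1 = 1.0724 · 11 = 11.7966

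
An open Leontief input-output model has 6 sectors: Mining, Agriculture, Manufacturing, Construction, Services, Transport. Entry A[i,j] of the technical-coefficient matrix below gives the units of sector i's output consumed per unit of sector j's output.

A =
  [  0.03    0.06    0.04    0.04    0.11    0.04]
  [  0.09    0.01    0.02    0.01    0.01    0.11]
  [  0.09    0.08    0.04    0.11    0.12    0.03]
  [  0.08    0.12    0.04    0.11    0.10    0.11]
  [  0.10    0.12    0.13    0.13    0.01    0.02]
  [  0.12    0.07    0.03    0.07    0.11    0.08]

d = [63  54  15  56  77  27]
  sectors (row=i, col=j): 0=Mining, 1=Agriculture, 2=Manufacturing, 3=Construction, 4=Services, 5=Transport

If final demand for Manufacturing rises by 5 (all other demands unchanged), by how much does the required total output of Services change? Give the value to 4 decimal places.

Form M = I − A:
  [  0.97   -0.06   -0.04   -0.04   -0.11   -0.04]
  [ -0.09    0.99   -0.02   -0.01   -0.01   -0.11]
  [ -0.09   -0.08    0.96   -0.11   -0.12   -0.03]
  [ -0.08   -0.12   -0.04    0.89   -0.10   -0.11]
  [ -0.10   -0.12   -0.13   -0.13    0.99   -0.02]
  [ -0.12   -0.07   -0.03   -0.07   -0.11    0.92]
Leontief inverse L = M⁻¹:
  [  1.0790    0.1048    0.0730    0.0861    0.1469    0.0753]
  [  0.1256    1.0413    0.0395    0.0401    0.0485    0.1371]
  [  0.1575    0.1460    1.0853    0.1754    0.1776    0.0845]
  [  0.1634    0.1937    0.0887    1.1830    0.1702    0.1783]
  [  0.1701    0.1841    0.1678    0.1946    1.0799    0.0816]
  [  0.1882    0.1344    0.0747    0.1333    0.1707    1.1333]
Total output x = L · d:
  x_0 = 1.0790·63 + 0.1048·54 + 0.0730·15 + 0.0861·56 + 0.1469·77 + 0.0753·27 = 92.8924
  x_1 = 0.1256·63 + 1.0413·54 + 0.0395·15 + 0.0401·56 + 0.0485·77 + 0.1371·27 = 74.4175
  x_2 = 0.1575·63 + 0.1460·54 + 1.0853·15 + 0.1754·56 + 0.1776·77 + 0.0845·27 = 59.8715
  x_3 = 0.1634·63 + 0.1937·54 + 0.0887·15 + 1.1830·56 + 0.1702·77 + 0.1783·27 = 106.2460
  x_4 = 0.1701·63 + 0.1841·54 + 0.1678·15 + 0.1946·56 + 1.0799·77 + 0.0816·27 = 119.4379
  x_5 = 0.1882·63 + 0.1344·54 + 0.0747·15 + 0.1333·56 + 0.1707·77 + 1.1333·27 = 71.4433
Δx_4 = L[4,2] · Δd_2 = 0.1678 · 5 = 0.8391

0.8391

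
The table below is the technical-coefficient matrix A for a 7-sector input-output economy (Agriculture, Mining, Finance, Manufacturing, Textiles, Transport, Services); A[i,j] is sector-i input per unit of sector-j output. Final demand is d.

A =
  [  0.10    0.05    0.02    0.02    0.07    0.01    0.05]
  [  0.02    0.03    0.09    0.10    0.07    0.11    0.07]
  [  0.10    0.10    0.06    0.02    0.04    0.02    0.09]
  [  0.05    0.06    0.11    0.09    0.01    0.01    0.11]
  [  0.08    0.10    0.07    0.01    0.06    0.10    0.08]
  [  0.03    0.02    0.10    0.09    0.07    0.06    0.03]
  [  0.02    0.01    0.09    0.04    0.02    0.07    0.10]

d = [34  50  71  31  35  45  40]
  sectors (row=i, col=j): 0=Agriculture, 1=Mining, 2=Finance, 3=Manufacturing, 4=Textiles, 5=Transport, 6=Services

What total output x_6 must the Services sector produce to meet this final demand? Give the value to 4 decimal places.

Form M = I − A:
  [  0.90   -0.05   -0.02   -0.02   -0.07   -0.01   -0.05]
  [ -0.02    0.97   -0.09   -0.10   -0.07   -0.11   -0.07]
  [ -0.10   -0.10    0.94   -0.02   -0.04   -0.02   -0.09]
  [ -0.05   -0.06   -0.11    0.91   -0.01   -0.01   -0.11]
  [ -0.08   -0.10   -0.07   -0.01    0.94   -0.10   -0.08]
  [ -0.03   -0.02   -0.10   -0.09   -0.07    0.94   -0.03]
  [ -0.02   -0.01   -0.09   -0.04   -0.02   -0.07    0.90]
Leontief inverse L = M⁻¹:
  [  1.1337    0.0789    0.0570    0.0439    0.0981    0.0401    0.0902]
  [  0.0673    1.0754    0.1587    0.1454    0.1077    0.1530    0.1357]
  [  0.1417    0.1360    1.1124    0.0557    0.0762    0.0606    0.1453]
  [  0.0924    0.0987    0.1678    1.1280    0.0404    0.0453    0.1726]
  [  0.1274    0.1422    0.1344    0.0545    1.1043    0.1494    0.1414]
  [  0.0727    0.0612    0.1540    0.1247    0.1011    1.0934    0.0849]
  [  0.0527    0.0396    0.1367    0.0692    0.0452    0.0990    1.1466]
Total output x = L · d:
  x_0 = 1.1337·34 + 0.0789·50 + 0.0570·71 + 0.0439·31 + 0.0981·35 + 0.0401·45 + 0.0902·40 = 56.7478
  x_1 = 0.0673·34 + 1.0754·50 + 0.1587·71 + 0.1454·31 + 0.1077·35 + 0.1530·45 + 0.1357·40 = 87.9192
  x_2 = 0.1417·34 + 0.1360·50 + 1.1124·71 + 0.0557·31 + 0.0762·35 + 0.0606·45 + 0.1453·40 = 103.5399
  x_3 = 0.0924·34 + 0.0987·50 + 0.1678·71 + 1.1280·31 + 0.0404·35 + 0.0453·45 + 0.1726·40 = 65.3091
  x_4 = 0.1274·34 + 0.1422·50 + 0.1344·71 + 0.0545·31 + 1.1043·35 + 0.1494·45 + 0.1414·40 = 73.7033
  x_5 = 0.0727·34 + 0.0612·50 + 0.1540·71 + 0.1247·31 + 0.1011·35 + 1.0934·45 + 0.0849·40 = 76.4655
  x_6 = 0.0527·34 + 0.0396·50 + 0.1367·71 + 0.0692·31 + 0.0452·35 + 0.0990·45 + 1.1466·40 = 67.5242

67.5242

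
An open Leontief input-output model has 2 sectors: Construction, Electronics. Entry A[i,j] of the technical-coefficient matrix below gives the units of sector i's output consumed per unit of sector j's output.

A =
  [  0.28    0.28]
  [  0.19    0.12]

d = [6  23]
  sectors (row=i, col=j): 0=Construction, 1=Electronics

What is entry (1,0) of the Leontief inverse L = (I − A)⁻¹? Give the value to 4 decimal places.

Form M = I − A:
  [  0.72   -0.28]
  [ -0.19    0.88]
Leontief inverse L = M⁻¹:
  [  1.5162    0.4824]
  [  0.3274    1.2405]
Total output x = L · d:
  x_0 = 1.5162·6 + 0.4824·23 = 20.1930
  x_1 = 0.3274·6 + 1.2405·23 = 30.4962

L[1,0] = 0.3274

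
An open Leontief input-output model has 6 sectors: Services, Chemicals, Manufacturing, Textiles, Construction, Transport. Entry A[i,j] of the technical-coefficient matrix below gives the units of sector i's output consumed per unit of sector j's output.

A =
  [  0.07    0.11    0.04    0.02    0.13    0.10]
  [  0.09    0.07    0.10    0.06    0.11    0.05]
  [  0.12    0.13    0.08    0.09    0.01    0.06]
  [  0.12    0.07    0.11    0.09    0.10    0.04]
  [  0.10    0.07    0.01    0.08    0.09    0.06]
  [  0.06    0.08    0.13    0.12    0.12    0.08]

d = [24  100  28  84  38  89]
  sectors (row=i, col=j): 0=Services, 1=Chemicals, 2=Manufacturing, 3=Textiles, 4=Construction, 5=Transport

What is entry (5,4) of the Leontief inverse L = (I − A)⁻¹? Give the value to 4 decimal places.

Form M = I − A:
  [  0.93   -0.11   -0.04   -0.02   -0.13   -0.10]
  [ -0.09    0.93   -0.10   -0.06   -0.11   -0.05]
  [ -0.12   -0.13    0.92   -0.09   -0.01   -0.06]
  [ -0.12   -0.07   -0.11    0.91   -0.10   -0.04]
  [ -0.10   -0.07   -0.01   -0.08    0.91   -0.06]
  [ -0.06   -0.08   -0.13   -0.12   -0.12    0.92]
Leontief inverse L = M⁻¹:
  [  1.1526    0.1882    0.1063    0.0887    0.2195    0.1606]
  [  0.1778    1.1535    0.1663    0.1282    0.1954    0.1112]
  [  0.2098    0.2169    1.1572    0.1587    0.1026    0.1237]
  [  0.2176    0.1630    0.1837    1.1639    0.1949    0.1078]
  [  0.1731    0.1382    0.0677    0.1375    1.1711    0.1131]
  [  0.1712    0.1825    0.2177    0.2091    0.2240    1.1534]
Total output x = L · d:
  x_0 = 1.1526·24 + 0.1882·100 + 0.1063·28 + 0.0887·84 + 0.2195·38 + 0.1606·89 = 79.5468
  x_1 = 0.1778·24 + 1.1535·100 + 0.1663·28 + 0.1282·84 + 0.1954·38 + 0.1112·89 = 152.3636
  x_2 = 0.2098·24 + 0.2169·100 + 1.1572·28 + 0.1587·84 + 0.1026·38 + 0.1237·89 = 87.3618
  x_3 = 0.2176·24 + 0.1630·100 + 0.1837·28 + 1.1639·84 + 0.1949·38 + 0.1078·89 = 141.4351
  x_4 = 0.1731·24 + 0.1382·100 + 0.0677·28 + 0.1375·84 + 1.1711·38 + 0.1131·89 = 85.9775
  x_5 = 0.1712·24 + 0.1825·100 + 0.2177·28 + 0.2091·84 + 0.2240·38 + 1.1534·89 = 157.1831

L[5,4] = 0.2240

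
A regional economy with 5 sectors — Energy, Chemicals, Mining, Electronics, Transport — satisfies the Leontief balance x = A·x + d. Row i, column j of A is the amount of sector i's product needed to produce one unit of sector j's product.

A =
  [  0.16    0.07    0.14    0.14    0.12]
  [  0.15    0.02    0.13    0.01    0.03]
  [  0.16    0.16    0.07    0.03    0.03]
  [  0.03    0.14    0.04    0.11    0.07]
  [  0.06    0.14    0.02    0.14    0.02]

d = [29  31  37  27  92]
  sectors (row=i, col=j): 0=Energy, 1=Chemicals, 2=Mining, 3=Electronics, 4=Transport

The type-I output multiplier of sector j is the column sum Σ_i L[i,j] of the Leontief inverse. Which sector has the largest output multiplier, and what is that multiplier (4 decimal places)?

Form M = I − A:
  [  0.84   -0.07   -0.14   -0.14   -0.12]
  [ -0.15    0.98   -0.13   -0.01   -0.03]
  [ -0.16   -0.16    0.93   -0.03   -0.03]
  [ -0.03   -0.14   -0.04    0.89   -0.07]
  [ -0.06   -0.14   -0.02   -0.14    0.98]
Leontief inverse L = M⁻¹:
  [  1.2919    0.1925    0.2359    0.2430    0.1887]
  [  0.2388    1.0891    0.1927    0.0678    0.0733]
  [  0.2710    0.2336    1.1547    0.0972    0.0826]
  [  0.1038    0.2041    0.0964    1.1620    0.1049]
  [  0.1336    0.2013    0.0793    0.1925    1.0591]
Total output x = L · d:
  x_0 = 1.2919·29 + 0.1925·31 + 0.2359·37 + 0.2430·27 + 0.1887·92 = 76.0796
  x_1 = 0.2388·29 + 1.0891·31 + 0.1927·37 + 0.0678·27 + 0.0733·92 = 56.3959
  x_2 = 0.2710·29 + 0.2336·31 + 1.1547·37 + 0.0972·27 + 0.0826·92 = 68.0479
  x_3 = 0.1038·29 + 0.2041·31 + 0.0964·37 + 1.1620·27 + 0.1049·92 = 53.9300
  x_4 = 0.1336·29 + 0.2013·31 + 0.0793·37 + 0.1925·27 + 1.0591·92 = 115.6851
Output multipliers (column sums of L):
  Energy: 2.0392
  Chemicals: 1.9206
  Mining: 1.7590
  Electronics: 1.7625
  Transport: 1.5086

Energy (2.0392)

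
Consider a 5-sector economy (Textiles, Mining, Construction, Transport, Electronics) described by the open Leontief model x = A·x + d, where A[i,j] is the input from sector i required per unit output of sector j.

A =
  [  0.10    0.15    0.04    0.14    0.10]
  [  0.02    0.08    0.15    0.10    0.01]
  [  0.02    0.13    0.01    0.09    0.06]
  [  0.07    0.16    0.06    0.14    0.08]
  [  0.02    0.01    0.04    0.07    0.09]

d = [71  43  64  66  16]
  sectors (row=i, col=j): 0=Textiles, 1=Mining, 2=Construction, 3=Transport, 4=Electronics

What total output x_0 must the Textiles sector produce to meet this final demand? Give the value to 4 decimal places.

Form M = I − A:
  [  0.90   -0.15   -0.04   -0.14   -0.10]
  [ -0.02    0.92   -0.15   -0.10   -0.01]
  [ -0.02   -0.13    0.99   -0.09   -0.06]
  [ -0.07   -0.16   -0.06    0.86   -0.08]
  [ -0.02   -0.01   -0.04   -0.07    0.91]
Leontief inverse L = M⁻¹:
  [  1.1408    0.2437    0.1037    0.2376    0.1558]
  [  0.0435    1.1496    0.1877    0.1640    0.0442]
  [  0.0406    0.1814    1.0516    0.1450    0.0885]
  [  0.1071    0.2506    0.1223    1.2328    0.1310]
  [  0.0356    0.0452    0.0600    0.1082    1.1168]
Total output x = L · d:
  x_0 = 1.1408·71 + 0.2437·43 + 0.1037·64 + 0.2376·66 + 0.1558·16 = 116.2805
  x_1 = 0.0435·71 + 1.1496·43 + 0.1877·64 + 0.1640·66 + 0.0442·16 = 76.0556
  x_2 = 0.0406·71 + 0.1814·43 + 1.0516·64 + 0.1450·66 + 0.0885·16 = 88.9717
  x_3 = 0.1071·71 + 0.2506·43 + 0.1223·64 + 1.2328·66 + 0.1310·16 = 109.6657
  x_4 = 0.0356·71 + 0.0452·43 + 0.0600·64 + 0.1082·66 + 1.1168·16 = 33.3205

116.2805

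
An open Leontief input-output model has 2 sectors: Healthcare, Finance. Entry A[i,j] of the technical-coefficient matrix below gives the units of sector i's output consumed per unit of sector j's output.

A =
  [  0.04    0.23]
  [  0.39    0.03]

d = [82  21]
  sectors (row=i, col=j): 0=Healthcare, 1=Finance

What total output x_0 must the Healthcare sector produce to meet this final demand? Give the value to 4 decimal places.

Form M = I − A:
  [  0.96   -0.23]
  [ -0.39    0.97]
Leontief inverse L = M⁻¹:
  [  1.1527    0.2733]
  [  0.4635    1.1408]
Total output x = L · d:
  x_0 = 1.1527·82 + 0.2733·21 = 100.2614
  x_1 = 0.4635·82 + 1.1408·21 = 61.9608

100.2614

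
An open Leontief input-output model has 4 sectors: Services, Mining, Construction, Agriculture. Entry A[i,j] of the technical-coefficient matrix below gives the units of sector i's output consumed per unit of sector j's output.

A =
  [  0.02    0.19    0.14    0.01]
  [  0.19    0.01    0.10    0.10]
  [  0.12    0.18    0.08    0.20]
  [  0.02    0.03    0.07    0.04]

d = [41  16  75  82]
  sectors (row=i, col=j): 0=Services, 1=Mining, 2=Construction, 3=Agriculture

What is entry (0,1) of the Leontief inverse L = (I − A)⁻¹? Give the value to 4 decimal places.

L[0,1] = 0.2488

Form M = I − A:
  [  0.98   -0.19   -0.14   -0.01]
  [ -0.19    0.99   -0.10   -0.10]
  [ -0.12   -0.18    0.92   -0.20]
  [ -0.02   -0.03   -0.07    0.96]
Leontief inverse L = M⁻¹:
  [  1.0947    0.2488    0.1996    0.0789]
  [  0.2346    1.0898    0.1656    0.1505]
  [  0.1984    0.2583    1.1659    0.2719]
  [  0.0446    0.0581    0.0943    1.0678]
Total output x = L · d:
  x_0 = 1.0947·41 + 0.2488·16 + 0.1996·75 + 0.0789·82 = 70.3056
  x_1 = 0.2346·41 + 1.0898·16 + 0.1656·75 + 0.1505·82 = 51.8162
  x_2 = 0.1984·41 + 0.2583·16 + 1.1659·75 + 0.2719·82 = 122.0032
  x_3 = 0.0446·41 + 0.0581·16 + 0.0943·75 + 1.0678·82 = 97.3967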